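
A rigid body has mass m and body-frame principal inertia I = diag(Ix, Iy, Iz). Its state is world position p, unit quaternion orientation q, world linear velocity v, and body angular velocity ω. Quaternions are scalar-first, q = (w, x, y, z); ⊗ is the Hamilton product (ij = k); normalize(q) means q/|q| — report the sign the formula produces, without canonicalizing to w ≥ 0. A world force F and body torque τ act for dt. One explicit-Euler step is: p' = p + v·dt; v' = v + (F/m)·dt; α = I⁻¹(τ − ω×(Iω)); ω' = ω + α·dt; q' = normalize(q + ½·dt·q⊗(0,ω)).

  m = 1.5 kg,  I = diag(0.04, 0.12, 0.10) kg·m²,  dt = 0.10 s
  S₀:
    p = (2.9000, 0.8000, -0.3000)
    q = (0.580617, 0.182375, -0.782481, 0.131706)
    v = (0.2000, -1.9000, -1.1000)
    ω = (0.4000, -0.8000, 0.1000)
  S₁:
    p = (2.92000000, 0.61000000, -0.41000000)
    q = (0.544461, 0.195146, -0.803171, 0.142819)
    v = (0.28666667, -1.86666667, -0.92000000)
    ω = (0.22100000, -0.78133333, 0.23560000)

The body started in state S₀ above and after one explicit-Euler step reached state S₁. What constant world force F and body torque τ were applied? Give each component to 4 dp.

v₁ − v₀ = (0.08666667, 0.03333333, 0.18000000)
applied force F = (1.3000, 0.5000, 2.7000)
rate change Δω = (-0.17900000, 0.01866667, 0.13560000)
precession coupling = (0.0016, -0.0024, -0.0256)
τ = I·(Δω/dt) + ω₀×(Iω₀) = (-0.0700, 0.0200, 0.1100)

F = (1.3000, 0.5000, 2.7000)
τ = (-0.0700, 0.0200, 0.1100)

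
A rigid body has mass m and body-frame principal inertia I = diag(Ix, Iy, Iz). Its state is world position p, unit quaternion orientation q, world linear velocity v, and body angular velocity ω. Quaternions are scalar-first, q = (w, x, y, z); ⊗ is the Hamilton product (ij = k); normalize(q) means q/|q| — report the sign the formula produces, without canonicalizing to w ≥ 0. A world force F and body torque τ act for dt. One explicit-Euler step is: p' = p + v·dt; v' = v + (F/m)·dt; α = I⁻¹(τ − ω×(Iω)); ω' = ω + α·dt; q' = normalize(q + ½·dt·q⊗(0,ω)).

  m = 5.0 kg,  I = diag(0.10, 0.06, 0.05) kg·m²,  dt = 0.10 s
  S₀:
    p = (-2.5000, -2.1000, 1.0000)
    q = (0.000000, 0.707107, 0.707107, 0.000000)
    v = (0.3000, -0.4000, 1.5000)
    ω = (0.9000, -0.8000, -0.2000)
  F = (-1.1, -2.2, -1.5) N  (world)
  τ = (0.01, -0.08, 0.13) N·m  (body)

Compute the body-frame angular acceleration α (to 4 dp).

ω×(Iω) gyroscopic = (-0.0016, -0.0090, 0.0288)
angular accel α = (0.1160, -1.1833, 2.0240)

α = (0.1160, -1.1833, 2.0240)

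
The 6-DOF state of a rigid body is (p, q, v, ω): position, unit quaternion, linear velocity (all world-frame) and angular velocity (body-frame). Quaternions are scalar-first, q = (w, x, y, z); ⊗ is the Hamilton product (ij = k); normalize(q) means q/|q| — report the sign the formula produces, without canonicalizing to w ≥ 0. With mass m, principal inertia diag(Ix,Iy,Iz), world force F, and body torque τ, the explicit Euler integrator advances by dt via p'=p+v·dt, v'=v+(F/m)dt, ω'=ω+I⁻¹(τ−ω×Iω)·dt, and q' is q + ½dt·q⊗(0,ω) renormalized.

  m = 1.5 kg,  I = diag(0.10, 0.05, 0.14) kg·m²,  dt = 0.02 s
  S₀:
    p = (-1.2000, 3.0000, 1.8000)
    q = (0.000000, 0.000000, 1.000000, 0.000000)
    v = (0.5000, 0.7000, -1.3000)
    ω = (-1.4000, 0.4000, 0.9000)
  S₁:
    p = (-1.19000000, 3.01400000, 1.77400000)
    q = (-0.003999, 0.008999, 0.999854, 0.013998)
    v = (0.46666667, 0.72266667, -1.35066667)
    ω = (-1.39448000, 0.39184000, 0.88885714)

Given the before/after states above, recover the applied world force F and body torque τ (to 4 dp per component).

velocity change Δv = (-0.03333333, 0.02266667, -0.05066667)
m·(v₁−v₀)/dt = (-2.5000, 1.7000, -3.8000)
ω₁ − ω₀ = (0.00552000, -0.00816000, -0.01114286)
gyro term ω₀×Iω₀ = (0.0324, 0.0504, 0.0280)
I·α + gyro = (0.0600, 0.0300, -0.0500)

F = (-2.5000, 1.7000, -3.8000)
τ = (0.0600, 0.0300, -0.0500)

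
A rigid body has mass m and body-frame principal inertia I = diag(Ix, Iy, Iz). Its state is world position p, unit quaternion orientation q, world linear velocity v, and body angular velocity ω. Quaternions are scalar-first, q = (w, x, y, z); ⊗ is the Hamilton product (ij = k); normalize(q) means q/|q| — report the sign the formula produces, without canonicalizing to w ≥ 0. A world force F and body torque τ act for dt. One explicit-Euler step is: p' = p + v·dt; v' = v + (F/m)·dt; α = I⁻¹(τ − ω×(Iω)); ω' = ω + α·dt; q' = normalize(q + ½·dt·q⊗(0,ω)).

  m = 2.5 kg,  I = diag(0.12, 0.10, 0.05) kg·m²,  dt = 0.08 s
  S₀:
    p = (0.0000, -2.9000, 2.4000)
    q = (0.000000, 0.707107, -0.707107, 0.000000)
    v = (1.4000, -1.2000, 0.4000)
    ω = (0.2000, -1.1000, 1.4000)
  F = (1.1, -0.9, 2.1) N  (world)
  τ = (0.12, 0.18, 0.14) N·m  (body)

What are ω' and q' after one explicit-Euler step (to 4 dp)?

α = I⁻¹(τ − ω×Iω) = (0.3583, 1.6040, 2.7120)
new body rate ω' = (0.2287, -0.9717, 1.6170)
Hamilton product q⊗(0,ω) = (-0.9192391, -0.9899498, -0.9899498, -0.6363963)
q' = normalize(q + ½dt·q⊗(0,ω)) = (-0.0367, 0.6658, -0.7448, -0.0254)

ω' = (0.2287, -0.9717, 1.6170)
q' = (-0.0367, 0.6658, -0.7448, -0.0254)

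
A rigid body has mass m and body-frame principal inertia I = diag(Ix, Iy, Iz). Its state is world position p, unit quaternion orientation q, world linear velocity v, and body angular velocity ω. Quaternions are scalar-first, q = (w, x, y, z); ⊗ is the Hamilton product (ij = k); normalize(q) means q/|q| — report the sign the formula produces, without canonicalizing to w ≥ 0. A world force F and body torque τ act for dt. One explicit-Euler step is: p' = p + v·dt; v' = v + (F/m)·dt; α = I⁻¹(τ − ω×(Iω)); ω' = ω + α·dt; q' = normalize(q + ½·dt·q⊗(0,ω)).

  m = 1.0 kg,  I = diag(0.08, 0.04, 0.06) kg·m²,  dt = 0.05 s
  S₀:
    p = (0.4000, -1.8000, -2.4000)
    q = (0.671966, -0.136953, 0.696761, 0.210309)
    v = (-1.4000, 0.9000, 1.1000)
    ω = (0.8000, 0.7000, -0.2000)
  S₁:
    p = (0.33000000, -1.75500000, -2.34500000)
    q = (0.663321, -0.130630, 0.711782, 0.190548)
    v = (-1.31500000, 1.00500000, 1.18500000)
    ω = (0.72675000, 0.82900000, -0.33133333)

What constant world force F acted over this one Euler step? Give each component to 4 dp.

F = (1.7000, 2.1000, 1.7000)

v₁ − v₀ = (0.08500000, 0.10500000, 0.08500000)
F = m·Δv/dt = (1.7000, 2.1000, 1.7000)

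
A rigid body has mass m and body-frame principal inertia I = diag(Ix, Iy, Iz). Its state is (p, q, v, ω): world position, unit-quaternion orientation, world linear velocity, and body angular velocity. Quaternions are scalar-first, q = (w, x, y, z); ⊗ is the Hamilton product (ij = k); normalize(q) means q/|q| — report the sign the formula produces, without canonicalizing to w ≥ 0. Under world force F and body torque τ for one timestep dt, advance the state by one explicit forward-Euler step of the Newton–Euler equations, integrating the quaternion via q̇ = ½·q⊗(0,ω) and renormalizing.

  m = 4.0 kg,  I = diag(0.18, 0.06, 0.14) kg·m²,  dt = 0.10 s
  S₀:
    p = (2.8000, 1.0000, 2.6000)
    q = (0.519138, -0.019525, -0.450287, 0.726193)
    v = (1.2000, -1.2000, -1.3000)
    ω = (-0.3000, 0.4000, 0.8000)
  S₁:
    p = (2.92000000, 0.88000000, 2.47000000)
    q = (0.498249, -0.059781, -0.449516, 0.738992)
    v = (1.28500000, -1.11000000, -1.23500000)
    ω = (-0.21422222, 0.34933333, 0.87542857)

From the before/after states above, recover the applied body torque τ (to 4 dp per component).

rate change Δω = (0.08577778, -0.05066667, 0.07542857)
applied torque τ = (0.1800, -0.0400, 0.1200)

τ = (0.1800, -0.0400, 0.1200)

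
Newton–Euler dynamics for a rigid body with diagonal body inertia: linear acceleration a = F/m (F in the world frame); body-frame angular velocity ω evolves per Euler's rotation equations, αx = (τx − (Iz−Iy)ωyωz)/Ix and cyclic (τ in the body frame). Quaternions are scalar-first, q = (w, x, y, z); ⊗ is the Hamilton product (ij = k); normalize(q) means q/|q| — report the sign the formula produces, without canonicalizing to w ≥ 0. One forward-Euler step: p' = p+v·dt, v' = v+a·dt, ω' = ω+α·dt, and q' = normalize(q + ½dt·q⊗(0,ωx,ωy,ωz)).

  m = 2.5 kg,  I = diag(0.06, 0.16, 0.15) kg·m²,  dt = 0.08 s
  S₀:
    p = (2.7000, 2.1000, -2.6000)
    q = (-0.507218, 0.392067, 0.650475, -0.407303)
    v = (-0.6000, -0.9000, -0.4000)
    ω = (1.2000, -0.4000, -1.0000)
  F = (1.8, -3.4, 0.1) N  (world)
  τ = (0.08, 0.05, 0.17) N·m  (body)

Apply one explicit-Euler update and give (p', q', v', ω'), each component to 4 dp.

gyro term ω×Iω = (-0.0040, 0.1080, -0.0480)
(τ − ω×Iω)/I = (1.4000, -0.3625, 1.4533)
new body rate ω' = (1.3120, -0.4290, -0.8837)
2q̇ = q⊗(0,ω) = (-0.6175934, -1.4220578, 0.1061906, -0.4301788)
q' = normalize(q + ½dt·q⊗(0,ω)) = (-0.5308, 0.3345, 0.6534, -0.4236)
a = (0.7200, -1.3600, 0.0400)
p + v·dt = (2.6520, 2.0280, -2.6320)
new velocity v' = (-0.5424, -1.0088, -0.3968)

p' = (2.6520, 2.0280, -2.6320)
q' = (-0.5308, 0.3345, 0.6534, -0.4236)
v' = (-0.5424, -1.0088, -0.3968)
ω' = (1.3120, -0.4290, -0.8837)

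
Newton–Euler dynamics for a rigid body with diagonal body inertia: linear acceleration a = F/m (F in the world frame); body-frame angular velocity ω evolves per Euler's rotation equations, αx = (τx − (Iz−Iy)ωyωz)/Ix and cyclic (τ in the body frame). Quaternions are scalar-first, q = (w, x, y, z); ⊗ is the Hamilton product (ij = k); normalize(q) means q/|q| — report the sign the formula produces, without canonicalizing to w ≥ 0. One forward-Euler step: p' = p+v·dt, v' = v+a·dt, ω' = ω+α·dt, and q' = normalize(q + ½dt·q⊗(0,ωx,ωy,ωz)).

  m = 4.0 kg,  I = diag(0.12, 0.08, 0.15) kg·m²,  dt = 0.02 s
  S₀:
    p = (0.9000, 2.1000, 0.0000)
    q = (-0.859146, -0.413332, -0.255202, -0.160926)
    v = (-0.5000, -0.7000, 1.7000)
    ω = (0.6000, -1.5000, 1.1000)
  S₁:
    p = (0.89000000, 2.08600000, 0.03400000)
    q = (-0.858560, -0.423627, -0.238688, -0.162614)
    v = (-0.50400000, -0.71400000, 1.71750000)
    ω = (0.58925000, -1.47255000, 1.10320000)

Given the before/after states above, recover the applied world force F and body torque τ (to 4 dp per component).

F = (-0.8000, -2.8000, 3.5000)
τ = (-0.1800, 0.0900, 0.0600)

v₁ − v₀ = (-0.00400000, -0.01400000, 0.01750000)
F = m·Δv/dt = (-0.8000, -2.8000, 3.5000)
Δω = ω₁−ω₀ = (-0.01075000, 0.02745000, 0.00320000)
ω₀×(Iω₀) = (-0.1155, -0.0198, 0.0360)
I·α + gyro = (-0.1800, 0.0900, 0.0600)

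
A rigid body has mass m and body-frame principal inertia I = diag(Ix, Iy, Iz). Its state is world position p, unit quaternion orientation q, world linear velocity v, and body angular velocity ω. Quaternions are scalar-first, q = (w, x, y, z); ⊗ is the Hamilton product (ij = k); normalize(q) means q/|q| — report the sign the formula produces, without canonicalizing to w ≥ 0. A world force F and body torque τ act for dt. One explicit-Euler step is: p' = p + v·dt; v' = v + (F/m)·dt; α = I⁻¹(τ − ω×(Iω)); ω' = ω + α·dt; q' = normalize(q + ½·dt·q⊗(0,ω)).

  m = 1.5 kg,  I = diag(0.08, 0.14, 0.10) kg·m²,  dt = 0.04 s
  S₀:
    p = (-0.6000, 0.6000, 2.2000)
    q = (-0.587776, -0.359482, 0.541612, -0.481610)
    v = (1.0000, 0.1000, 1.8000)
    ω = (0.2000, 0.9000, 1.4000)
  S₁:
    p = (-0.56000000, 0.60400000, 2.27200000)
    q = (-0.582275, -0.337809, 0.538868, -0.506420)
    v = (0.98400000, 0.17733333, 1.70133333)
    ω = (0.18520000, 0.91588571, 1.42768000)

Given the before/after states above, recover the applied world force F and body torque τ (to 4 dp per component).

F = (-0.6000, 2.9000, -3.7000)
τ = (-0.0800, 0.0500, 0.0800)

ω₁ − ω₀ = (-0.01480000, 0.01588571, 0.02768000)
precession coupling = (-0.0504, -0.0056, 0.0108)
τ = I·(Δω/dt) + ω₀×(Iω₀) = (-0.0800, 0.0500, 0.0800)
velocity change Δv = (-0.01600000, 0.07733333, -0.09866667)
m·(v₁−v₀)/dt = (-0.6000, 2.9000, -3.7000)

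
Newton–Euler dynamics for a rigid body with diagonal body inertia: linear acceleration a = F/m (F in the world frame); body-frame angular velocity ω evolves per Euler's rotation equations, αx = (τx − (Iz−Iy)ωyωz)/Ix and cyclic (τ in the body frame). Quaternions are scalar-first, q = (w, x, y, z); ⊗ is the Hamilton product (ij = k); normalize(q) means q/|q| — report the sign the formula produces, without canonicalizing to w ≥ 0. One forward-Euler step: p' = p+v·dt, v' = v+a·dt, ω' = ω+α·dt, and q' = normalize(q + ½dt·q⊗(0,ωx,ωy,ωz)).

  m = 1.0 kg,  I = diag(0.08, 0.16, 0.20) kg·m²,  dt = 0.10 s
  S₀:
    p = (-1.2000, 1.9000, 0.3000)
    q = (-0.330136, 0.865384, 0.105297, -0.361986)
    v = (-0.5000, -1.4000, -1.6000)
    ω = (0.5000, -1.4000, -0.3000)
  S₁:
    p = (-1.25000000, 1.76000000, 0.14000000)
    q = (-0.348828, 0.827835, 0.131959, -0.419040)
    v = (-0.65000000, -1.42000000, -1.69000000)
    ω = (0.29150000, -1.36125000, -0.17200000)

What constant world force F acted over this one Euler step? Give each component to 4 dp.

velocity change Δv = (-0.15000000, -0.02000000, -0.09000000)
F = m·Δv/dt = (-1.5000, -0.2000, -0.9000)

F = (-1.5000, -0.2000, -0.9000)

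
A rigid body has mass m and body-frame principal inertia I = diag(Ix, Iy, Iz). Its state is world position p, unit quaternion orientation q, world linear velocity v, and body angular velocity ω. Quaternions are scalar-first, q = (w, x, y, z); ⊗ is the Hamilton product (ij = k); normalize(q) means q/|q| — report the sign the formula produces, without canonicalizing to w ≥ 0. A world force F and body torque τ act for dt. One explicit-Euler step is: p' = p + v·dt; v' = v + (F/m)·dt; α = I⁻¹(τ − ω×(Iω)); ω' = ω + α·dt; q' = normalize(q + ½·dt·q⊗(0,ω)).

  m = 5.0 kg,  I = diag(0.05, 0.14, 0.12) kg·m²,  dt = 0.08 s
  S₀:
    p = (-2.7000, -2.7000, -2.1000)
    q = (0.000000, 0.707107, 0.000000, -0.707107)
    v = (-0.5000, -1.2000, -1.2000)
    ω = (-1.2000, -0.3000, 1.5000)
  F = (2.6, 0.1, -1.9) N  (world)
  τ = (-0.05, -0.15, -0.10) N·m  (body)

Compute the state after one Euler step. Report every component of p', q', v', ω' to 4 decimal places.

linear accel F/m = (0.5200, 0.0200, -0.3800)
new position p' = (-2.7400, -2.7960, -2.1960)
new velocity v' = (-0.4584, -1.1984, -1.2304)
precession coupling ω×(Iω) = (0.0090, 0.1260, 0.0324)
(τ − ω×Iω)/I = (-1.1800, -1.9714, -1.1033)
new body rate ω' = (-1.2944, -0.4577, 1.4117)
q⊗(0,ω) = (1.9091889, -0.2121321, -0.2121321, -0.2121321)
updated quaternion q' = (0.0761, 0.6965, -0.0085, -0.7134)

p' = (-2.7400, -2.7960, -2.1960)
q' = (0.0761, 0.6965, -0.0085, -0.7134)
v' = (-0.4584, -1.1984, -1.2304)
ω' = (-1.2944, -0.4577, 1.4117)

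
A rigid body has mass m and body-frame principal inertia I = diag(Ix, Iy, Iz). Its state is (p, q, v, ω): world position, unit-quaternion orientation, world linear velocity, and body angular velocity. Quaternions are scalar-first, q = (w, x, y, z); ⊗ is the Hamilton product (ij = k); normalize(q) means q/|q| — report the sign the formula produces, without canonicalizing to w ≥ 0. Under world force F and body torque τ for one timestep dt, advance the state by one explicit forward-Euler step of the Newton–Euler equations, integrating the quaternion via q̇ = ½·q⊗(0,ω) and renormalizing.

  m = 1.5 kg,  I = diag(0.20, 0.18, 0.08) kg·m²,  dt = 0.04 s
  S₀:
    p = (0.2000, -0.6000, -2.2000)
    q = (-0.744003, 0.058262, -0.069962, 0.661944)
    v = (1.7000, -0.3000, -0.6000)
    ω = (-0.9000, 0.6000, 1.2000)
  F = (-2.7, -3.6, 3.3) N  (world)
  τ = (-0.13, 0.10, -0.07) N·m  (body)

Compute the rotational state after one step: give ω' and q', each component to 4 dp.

ω' = (-0.9116, 0.6510, 1.1596)
q' = (-0.7576, 0.0620, -0.0922, 0.6432)

precession coupling ω×(Iω) = (-0.0720, -0.1296, 0.0108)
(τ − ω×Iω)/I = (-0.2900, 1.2756, -1.0100)
ω' = ω + α·dt = (-0.9116, 0.6510, 1.1596)
q⊗(0,ω) = (-0.6999198, 0.1884819, -1.1120658, -0.9208122)
q' = normalize(q + ½dt·q⊗(0,ω)) = (-0.7576, 0.0620, -0.0922, 0.6432)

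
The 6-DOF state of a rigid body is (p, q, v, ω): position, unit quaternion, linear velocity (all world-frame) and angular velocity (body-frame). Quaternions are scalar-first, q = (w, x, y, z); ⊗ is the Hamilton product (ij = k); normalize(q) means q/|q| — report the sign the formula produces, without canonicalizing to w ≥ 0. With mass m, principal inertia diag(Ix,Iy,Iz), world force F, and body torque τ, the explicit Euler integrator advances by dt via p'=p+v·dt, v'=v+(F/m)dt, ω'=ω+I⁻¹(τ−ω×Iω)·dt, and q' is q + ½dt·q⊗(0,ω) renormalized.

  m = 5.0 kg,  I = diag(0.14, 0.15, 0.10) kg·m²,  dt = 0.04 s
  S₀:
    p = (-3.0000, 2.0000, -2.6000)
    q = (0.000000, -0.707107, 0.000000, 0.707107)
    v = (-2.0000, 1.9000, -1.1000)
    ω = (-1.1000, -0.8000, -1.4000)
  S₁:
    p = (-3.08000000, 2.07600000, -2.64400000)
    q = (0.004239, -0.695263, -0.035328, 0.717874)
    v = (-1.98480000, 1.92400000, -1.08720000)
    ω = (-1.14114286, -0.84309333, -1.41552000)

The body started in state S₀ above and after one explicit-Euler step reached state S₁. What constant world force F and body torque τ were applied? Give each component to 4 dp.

rate change Δω = (-0.04114286, -0.04309333, -0.01552000)
applied torque τ = (-0.2000, -0.1000, -0.0300)
v₁ − v₀ = (0.01520000, 0.02400000, 0.01280000)
F = m·Δv/dt = (1.9000, 3.0000, 1.6000)

F = (1.9000, 3.0000, 1.6000)
τ = (-0.2000, -0.1000, -0.0300)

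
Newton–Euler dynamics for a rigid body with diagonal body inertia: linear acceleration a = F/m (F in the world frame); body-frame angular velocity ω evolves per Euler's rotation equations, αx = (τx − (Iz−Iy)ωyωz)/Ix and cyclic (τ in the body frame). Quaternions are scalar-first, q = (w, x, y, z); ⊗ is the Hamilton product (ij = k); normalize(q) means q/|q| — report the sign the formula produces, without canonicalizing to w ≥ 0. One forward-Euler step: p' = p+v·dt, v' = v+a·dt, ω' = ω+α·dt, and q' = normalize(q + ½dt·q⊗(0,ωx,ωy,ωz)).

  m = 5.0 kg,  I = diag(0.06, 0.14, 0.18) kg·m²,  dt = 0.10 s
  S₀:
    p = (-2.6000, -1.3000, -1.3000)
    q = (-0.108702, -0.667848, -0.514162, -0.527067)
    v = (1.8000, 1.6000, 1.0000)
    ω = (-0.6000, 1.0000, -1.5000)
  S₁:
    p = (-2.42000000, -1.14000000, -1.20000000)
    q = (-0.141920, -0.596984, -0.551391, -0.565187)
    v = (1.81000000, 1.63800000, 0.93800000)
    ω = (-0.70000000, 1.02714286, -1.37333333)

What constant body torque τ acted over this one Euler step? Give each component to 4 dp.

τ = (-0.1200, -0.0700, 0.1800)

rate change Δω = (-0.10000000, 0.02714286, 0.12666667)
ω₀×(Iω₀) = (-0.0600, -0.1080, -0.0480)
τ = I·(Δω/dt) + ω₀×(Iω₀) = (-0.1200, -0.0700, 0.1800)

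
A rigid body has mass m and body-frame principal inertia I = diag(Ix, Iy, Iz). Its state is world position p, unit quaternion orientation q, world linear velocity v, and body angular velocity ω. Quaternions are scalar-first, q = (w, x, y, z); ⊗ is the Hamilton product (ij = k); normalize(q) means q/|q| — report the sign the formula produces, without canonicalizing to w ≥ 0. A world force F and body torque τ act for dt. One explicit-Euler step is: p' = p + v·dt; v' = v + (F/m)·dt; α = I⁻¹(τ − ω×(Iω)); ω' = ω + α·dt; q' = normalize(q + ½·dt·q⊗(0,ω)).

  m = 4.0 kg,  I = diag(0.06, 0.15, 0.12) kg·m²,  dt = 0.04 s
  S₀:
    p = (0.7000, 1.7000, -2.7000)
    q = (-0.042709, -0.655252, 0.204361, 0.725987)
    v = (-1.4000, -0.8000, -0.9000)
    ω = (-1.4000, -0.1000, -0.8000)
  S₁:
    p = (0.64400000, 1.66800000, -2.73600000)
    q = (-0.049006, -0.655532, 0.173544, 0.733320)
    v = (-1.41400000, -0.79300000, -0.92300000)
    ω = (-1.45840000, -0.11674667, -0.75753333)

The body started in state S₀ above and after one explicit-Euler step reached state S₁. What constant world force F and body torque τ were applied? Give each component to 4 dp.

F = (-1.4000, 0.7000, -2.3000)
τ = (-0.0900, -0.1300, 0.1400)

ω₁ − ω₀ = (-0.05840000, -0.01674667, 0.04246667)
precession coupling = (-0.0024, -0.0672, 0.0126)
I·α + gyro = (-0.0900, -0.1300, 0.1400)
v₁ − v₀ = (-0.01400000, 0.00700000, -0.02300000)
applied force F = (-1.4000, 0.7000, -2.3000)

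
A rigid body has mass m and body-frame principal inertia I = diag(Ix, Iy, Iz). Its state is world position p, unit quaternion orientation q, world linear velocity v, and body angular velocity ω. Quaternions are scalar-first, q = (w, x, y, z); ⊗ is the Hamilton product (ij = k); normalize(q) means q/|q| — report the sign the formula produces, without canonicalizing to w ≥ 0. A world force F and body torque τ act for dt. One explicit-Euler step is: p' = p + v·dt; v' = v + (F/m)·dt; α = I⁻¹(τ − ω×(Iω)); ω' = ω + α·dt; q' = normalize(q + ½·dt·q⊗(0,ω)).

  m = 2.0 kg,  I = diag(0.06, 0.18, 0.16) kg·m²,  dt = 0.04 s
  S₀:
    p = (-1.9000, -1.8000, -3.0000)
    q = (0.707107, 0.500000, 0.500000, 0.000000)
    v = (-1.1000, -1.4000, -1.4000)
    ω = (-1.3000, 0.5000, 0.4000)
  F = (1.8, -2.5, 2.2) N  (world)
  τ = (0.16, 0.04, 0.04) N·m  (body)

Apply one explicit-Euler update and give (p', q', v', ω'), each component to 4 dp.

p' = (-1.9440, -1.8560, -3.0560)
q' = (0.7148, 0.4854, 0.5029, 0.0236)
v' = (-1.0640, -1.4500, -1.3560)
ω' = (-1.1907, 0.4973, 0.4295)

gyro term ω×Iω = (-0.0040, 0.0520, -0.0780)
angular accel α = (2.7333, -0.0667, 0.7375)
ω + α·dt = (-1.1907, 0.4973, 0.4295)
q⊗(0,ω) = (0.4000000, -0.7192391, 0.1535535, 1.1828428)
q' = normalize(q + ½dt·q⊗(0,ω)) = (0.7148, 0.4854, 0.5029, 0.0236)
linear accel F/m = (0.9000, -1.2500, 1.1000)
p' = p + v·dt = (-1.9440, -1.8560, -3.0560)
v + (F/m)dt = (-1.0640, -1.4500, -1.3560)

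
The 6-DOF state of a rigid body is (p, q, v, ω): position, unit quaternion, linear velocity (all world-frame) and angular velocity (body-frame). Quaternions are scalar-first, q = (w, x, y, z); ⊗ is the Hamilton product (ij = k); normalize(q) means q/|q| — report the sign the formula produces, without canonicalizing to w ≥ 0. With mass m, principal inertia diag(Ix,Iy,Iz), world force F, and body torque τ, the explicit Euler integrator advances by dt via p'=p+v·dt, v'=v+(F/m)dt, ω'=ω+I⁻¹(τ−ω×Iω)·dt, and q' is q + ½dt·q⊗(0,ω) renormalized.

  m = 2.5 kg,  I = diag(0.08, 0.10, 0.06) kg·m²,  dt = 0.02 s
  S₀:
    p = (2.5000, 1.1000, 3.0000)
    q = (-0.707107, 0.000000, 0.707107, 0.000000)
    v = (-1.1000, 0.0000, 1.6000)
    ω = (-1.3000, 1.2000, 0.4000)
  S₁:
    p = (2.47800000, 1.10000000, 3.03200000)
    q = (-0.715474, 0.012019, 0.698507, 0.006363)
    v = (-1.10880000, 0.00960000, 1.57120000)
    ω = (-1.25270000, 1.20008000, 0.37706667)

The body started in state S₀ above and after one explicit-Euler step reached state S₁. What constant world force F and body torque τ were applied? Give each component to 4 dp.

F = (-1.1000, 1.2000, -3.6000)
τ = (0.1700, -0.0100, -0.1000)

ω₁ − ω₀ = (0.04730000, 0.00008000, -0.02293333)
precession coupling = (-0.0192, -0.0104, -0.0312)
τ = I·(Δω/dt) + ω₀×(Iω₀) = (0.1700, -0.0100, -0.1000)
velocity change Δv = (-0.00880000, 0.00960000, -0.02880000)
applied force F = (-1.1000, 1.2000, -3.6000)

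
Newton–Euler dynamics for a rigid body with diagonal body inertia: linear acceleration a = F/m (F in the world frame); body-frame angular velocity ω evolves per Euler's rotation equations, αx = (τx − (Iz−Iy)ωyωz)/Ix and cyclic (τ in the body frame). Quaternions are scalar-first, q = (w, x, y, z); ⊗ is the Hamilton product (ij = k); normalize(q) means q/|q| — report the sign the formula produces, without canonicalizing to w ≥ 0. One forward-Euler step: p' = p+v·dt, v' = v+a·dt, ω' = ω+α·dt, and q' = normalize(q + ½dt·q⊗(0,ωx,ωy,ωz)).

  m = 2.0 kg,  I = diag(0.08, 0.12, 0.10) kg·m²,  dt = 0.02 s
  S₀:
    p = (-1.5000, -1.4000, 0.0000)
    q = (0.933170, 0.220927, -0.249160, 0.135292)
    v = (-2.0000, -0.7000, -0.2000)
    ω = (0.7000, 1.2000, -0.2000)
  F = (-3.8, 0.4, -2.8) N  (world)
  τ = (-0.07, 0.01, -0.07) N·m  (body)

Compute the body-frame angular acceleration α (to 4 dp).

ω×(Iω) gyroscopic = (0.0048, 0.0028, 0.0336)
α = I⁻¹(τ − ω×Iω) = (-0.9350, 0.0600, -1.0360)

α = (-0.9350, 0.0600, -1.0360)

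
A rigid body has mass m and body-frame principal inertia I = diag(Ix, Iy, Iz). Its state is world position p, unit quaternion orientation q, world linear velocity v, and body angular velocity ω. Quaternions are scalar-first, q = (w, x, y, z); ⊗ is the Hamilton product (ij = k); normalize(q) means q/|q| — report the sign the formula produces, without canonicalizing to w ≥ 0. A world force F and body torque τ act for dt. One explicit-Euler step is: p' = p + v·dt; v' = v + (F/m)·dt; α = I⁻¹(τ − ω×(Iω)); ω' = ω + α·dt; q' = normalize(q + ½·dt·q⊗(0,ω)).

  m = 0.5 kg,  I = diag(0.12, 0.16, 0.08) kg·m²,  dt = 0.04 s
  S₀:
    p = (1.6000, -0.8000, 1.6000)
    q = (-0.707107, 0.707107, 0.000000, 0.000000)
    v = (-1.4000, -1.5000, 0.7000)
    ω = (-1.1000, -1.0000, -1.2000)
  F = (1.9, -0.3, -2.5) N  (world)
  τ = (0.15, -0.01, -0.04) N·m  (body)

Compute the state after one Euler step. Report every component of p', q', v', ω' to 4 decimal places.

new position p' = (1.5440, -0.8600, 1.6280)
v' = v + a·dt = (-1.2480, -1.5240, 0.5000)
gyro term ω×Iω = (-0.0960, 0.0528, 0.0440)
α = I⁻¹(τ − ω×Iω) = (2.0500, -0.3925, -1.0500)
new body rate ω' = (-1.0180, -1.0157, -1.2420)
2q̇ = q⊗(0,ω) = (0.7778177, 0.7778177, 1.5556354, 0.1414214)
updated quaternion q' = (-0.6910, 0.7221, 0.0311, 0.0028)

p' = (1.5440, -0.8600, 1.6280)
q' = (-0.6910, 0.7221, 0.0311, 0.0028)
v' = (-1.2480, -1.5240, 0.5000)
ω' = (-1.0180, -1.0157, -1.2420)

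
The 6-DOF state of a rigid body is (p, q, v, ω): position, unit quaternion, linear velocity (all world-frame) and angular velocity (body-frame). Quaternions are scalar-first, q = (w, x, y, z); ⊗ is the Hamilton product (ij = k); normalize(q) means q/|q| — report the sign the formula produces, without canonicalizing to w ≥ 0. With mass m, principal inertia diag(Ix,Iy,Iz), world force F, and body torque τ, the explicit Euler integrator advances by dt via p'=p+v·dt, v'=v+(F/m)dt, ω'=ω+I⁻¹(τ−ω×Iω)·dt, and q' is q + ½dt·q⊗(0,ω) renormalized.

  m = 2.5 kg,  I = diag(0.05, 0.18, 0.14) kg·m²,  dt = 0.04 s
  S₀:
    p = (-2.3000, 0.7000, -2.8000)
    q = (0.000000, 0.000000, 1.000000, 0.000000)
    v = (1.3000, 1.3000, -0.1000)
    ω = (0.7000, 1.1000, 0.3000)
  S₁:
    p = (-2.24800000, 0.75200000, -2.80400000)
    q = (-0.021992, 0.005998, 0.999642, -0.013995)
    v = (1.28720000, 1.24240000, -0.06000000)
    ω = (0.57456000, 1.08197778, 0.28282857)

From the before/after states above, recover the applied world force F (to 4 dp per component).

F = (-0.8000, -3.6000, 2.5000)

velocity change Δv = (-0.01280000, -0.05760000, 0.04000000)
F = m·Δv/dt = (-0.8000, -3.6000, 2.5000)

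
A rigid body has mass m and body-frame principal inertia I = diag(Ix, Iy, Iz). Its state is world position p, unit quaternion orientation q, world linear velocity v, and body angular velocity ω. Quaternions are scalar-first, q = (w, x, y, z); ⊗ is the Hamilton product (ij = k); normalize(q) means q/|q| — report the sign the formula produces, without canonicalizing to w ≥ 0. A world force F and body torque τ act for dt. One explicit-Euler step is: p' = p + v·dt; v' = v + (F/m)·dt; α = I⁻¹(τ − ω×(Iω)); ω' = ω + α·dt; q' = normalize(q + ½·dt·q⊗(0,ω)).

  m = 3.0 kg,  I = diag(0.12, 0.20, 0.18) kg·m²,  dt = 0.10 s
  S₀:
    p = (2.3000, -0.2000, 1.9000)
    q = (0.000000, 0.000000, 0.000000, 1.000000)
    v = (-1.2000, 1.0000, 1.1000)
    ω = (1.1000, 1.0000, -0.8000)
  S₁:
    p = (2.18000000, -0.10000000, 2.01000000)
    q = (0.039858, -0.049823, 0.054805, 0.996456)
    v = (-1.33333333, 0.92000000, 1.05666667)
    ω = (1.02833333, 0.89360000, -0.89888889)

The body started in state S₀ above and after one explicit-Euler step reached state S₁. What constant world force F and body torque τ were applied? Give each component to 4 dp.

ω₁ − ω₀ = (-0.07166667, -0.10640000, -0.09888889)
applied torque τ = (-0.0700, -0.1600, -0.0900)
v₁ − v₀ = (-0.13333333, -0.08000000, -0.04333333)
F = m·Δv/dt = (-4.0000, -2.4000, -1.3000)

F = (-4.0000, -2.4000, -1.3000)
τ = (-0.0700, -0.1600, -0.0900)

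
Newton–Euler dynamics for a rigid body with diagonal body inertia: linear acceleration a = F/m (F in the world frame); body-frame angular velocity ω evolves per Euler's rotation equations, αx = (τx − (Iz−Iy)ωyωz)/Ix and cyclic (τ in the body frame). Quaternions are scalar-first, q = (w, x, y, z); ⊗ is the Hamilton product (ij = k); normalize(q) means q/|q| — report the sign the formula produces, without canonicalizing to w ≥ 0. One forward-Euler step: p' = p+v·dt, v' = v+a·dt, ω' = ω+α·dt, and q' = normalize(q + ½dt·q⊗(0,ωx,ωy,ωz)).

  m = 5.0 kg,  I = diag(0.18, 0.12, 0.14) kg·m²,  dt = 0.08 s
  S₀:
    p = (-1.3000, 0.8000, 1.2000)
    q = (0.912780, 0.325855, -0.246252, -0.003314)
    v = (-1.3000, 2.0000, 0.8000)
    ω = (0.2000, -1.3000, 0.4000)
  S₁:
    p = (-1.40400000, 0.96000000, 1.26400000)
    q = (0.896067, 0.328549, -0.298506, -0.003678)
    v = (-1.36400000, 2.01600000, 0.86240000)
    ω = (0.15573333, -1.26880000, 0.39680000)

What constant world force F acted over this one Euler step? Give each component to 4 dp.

Δv = v₁−v₀ = (-0.06400000, 0.01600000, 0.06240000)
applied force F = (-4.0000, 1.0000, 3.9000)

F = (-4.0000, 1.0000, 3.9000)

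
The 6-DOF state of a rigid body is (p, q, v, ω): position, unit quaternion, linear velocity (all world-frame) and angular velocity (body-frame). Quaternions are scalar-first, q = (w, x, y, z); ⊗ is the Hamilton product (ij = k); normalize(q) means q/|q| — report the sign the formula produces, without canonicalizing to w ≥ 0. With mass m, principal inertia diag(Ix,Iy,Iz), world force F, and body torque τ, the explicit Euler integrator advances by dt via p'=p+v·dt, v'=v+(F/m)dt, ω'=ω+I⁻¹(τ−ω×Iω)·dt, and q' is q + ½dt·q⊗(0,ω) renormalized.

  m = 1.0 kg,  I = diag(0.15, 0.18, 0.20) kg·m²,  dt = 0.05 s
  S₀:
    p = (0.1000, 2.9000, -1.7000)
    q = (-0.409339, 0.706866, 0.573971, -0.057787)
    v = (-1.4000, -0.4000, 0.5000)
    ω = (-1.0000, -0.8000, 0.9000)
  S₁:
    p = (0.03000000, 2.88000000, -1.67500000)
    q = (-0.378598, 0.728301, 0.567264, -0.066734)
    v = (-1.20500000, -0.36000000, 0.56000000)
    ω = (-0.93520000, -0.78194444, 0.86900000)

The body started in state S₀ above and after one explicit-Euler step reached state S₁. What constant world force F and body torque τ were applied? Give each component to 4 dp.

velocity change Δv = (0.19500000, 0.04000000, 0.06000000)
applied force F = (3.9000, 0.8000, 1.2000)
ω₁ − ω₀ = (0.06480000, 0.01805556, -0.03100000)
gyro term ω₀×Iω₀ = (-0.0144, 0.0450, 0.0240)
I·α + gyro = (0.1800, 0.1100, -0.1000)

F = (3.9000, 0.8000, 1.2000)
τ = (0.1800, 0.1100, -0.1000)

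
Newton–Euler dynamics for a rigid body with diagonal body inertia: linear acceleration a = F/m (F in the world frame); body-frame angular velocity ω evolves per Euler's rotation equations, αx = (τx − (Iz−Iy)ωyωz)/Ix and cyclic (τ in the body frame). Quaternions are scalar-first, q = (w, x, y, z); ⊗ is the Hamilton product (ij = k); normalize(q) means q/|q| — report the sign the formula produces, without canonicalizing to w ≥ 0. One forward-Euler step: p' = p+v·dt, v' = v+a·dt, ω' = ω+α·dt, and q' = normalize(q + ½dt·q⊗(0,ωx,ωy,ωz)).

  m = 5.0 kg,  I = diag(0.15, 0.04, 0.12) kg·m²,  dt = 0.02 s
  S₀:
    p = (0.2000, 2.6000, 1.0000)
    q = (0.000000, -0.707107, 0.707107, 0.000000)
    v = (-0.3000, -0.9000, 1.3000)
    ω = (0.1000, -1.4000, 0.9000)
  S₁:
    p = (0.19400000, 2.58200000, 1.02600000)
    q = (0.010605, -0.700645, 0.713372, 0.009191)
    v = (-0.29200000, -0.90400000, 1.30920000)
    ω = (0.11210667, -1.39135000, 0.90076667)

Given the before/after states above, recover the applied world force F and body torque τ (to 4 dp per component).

F = (2.0000, -1.0000, 2.3000)
τ = (-0.0100, 0.0200, 0.0200)

ω₁ − ω₀ = (0.01210667, 0.00865000, 0.00076667)
gyro term ω₀×Iω₀ = (-0.1008, 0.0027, 0.0154)
I·α + gyro = (-0.0100, 0.0200, 0.0200)
velocity change Δv = (0.00800000, -0.00400000, 0.00920000)
applied force F = (2.0000, -1.0000, 2.3000)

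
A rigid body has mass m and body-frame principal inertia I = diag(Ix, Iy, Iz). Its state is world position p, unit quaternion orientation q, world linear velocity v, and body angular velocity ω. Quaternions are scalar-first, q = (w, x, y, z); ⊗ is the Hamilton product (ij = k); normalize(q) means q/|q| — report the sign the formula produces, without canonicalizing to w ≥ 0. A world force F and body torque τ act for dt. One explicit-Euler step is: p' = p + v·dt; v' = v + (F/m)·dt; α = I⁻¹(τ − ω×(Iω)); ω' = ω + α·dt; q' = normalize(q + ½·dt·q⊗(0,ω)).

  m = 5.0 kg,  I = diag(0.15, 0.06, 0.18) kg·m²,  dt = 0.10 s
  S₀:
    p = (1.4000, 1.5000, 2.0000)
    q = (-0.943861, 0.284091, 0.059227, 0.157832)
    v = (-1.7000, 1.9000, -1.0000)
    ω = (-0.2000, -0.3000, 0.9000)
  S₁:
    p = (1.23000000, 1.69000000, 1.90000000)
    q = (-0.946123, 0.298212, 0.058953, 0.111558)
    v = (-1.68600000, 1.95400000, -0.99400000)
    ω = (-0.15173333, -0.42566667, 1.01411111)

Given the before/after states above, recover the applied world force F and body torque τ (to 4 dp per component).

rate change Δω = (0.04826667, -0.12566667, 0.11411111)
τ = I·(Δω/dt) + ω₀×(Iω₀) = (0.0400, -0.0700, 0.2000)
velocity change Δv = (0.01400000, 0.05400000, 0.00600000)
F = m·Δv/dt = (0.7000, 2.7000, 0.3000)

F = (0.7000, 2.7000, 0.3000)
τ = (0.0400, -0.0700, 0.2000)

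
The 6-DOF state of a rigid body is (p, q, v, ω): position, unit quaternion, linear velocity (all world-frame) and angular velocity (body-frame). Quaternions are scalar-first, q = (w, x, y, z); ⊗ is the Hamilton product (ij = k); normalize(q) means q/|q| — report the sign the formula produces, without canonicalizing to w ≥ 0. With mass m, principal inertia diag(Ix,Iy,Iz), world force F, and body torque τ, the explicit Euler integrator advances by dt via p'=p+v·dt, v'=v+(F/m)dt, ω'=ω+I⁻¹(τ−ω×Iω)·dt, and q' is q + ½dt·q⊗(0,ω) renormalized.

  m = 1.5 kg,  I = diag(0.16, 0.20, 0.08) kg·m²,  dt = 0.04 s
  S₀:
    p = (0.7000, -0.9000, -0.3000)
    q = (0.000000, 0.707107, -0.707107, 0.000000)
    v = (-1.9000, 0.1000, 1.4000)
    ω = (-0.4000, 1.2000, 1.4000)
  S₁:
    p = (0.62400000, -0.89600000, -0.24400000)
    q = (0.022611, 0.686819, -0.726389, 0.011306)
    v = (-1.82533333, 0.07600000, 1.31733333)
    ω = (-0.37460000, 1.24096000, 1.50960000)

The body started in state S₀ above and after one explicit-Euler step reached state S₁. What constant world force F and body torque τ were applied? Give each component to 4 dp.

velocity change Δv = (0.07466667, -0.02400000, -0.08266667)
m·(v₁−v₀)/dt = (2.8000, -0.9000, -3.1000)
ω₁ − ω₀ = (0.02540000, 0.04096000, 0.10960000)
ω₀×(Iω₀) = (-0.2016, -0.0448, -0.0192)
I·α + gyro = (-0.1000, 0.1600, 0.2000)

F = (2.8000, -0.9000, -3.1000)
τ = (-0.1000, 0.1600, 0.2000)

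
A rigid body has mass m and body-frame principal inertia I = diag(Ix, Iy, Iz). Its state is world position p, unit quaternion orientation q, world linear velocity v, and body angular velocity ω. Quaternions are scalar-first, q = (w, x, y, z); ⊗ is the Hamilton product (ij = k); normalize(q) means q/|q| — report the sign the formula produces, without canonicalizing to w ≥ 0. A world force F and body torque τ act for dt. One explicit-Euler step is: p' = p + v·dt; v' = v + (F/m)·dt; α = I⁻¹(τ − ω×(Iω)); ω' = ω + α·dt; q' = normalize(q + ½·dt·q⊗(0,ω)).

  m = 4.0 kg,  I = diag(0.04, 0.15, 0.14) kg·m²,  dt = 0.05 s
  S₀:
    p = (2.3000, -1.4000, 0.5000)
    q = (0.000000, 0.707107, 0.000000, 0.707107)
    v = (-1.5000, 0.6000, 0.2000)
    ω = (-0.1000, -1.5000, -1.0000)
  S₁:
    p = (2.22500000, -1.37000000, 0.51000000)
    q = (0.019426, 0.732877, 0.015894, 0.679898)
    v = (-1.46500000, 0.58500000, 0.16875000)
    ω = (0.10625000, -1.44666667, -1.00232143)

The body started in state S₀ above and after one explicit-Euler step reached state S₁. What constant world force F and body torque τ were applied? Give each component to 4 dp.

v₁ − v₀ = (0.03500000, -0.01500000, -0.03125000)
F = m·Δv/dt = (2.8000, -1.2000, -2.5000)
Δω = ω₁−ω₀ = (0.20625000, 0.05333333, -0.00232143)
ω₀×(Iω₀) = (-0.0150, -0.0100, 0.0165)
applied torque τ = (0.1500, 0.1500, 0.0100)

F = (2.8000, -1.2000, -2.5000)
τ = (0.1500, 0.1500, 0.0100)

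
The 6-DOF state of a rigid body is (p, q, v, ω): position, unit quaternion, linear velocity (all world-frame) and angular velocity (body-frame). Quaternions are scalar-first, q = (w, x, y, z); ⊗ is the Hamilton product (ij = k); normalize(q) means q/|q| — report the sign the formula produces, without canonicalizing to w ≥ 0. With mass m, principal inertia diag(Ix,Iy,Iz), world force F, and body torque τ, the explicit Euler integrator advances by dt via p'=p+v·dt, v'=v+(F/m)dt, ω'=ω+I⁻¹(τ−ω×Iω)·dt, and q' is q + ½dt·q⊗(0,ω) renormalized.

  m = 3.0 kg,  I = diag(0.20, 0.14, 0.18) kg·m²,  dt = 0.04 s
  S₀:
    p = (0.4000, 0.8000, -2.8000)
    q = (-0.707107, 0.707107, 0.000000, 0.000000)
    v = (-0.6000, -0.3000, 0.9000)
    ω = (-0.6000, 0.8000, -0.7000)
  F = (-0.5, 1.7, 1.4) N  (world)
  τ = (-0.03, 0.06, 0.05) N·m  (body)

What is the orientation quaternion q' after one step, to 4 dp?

q' = (-0.6984, 0.7154, -0.0014, 0.0212)

2q̇ = q⊗(0,ω) = (0.4242642, 0.4242642, -0.0707107, 1.0606605)
q' = normalize(q + ½dt·q⊗(0,ω)) = (-0.6984, 0.7154, -0.0014, 0.0212)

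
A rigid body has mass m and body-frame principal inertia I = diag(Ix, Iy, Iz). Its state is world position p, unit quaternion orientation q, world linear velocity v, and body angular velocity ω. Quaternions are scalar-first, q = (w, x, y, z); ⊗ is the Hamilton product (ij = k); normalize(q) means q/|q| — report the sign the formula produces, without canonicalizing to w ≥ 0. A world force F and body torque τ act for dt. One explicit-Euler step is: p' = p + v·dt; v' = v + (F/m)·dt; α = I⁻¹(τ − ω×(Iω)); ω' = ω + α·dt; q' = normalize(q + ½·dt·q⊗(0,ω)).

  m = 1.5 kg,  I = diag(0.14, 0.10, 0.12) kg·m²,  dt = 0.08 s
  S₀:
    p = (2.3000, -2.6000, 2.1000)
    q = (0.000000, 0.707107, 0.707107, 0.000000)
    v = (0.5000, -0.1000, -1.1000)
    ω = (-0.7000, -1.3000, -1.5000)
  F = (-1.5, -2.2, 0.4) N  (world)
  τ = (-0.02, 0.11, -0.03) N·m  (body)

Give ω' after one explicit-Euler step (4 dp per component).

ω' = (-0.7337, -1.2288, -1.4957)

precession coupling ω×(Iω) = (0.0390, 0.0210, -0.0364)
α = I⁻¹(τ − ω×Iω) = (-0.4214, 0.8900, 0.0533)
ω + α·dt = (-0.7337, -1.2288, -1.4957)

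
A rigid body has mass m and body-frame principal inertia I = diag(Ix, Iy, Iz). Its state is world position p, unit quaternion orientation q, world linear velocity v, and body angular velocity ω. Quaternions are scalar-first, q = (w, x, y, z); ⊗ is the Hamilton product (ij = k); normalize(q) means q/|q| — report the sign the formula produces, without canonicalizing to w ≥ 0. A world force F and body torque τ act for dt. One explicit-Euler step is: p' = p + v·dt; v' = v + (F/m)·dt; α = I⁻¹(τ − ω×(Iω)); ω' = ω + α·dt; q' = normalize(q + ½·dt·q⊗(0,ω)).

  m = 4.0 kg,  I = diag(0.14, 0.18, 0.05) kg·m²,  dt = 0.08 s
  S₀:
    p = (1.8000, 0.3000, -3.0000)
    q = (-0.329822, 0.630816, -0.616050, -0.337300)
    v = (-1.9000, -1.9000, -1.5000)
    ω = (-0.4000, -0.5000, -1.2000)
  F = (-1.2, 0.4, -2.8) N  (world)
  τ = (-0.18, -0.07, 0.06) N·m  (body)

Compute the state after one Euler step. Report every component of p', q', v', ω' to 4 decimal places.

p + v·dt = (1.6480, 0.1480, -3.1200)
v + (F/m)dt = (-1.9240, -1.8920, -1.5560)
angular accel α = (-0.7286, -0.6289, 1.0400)
ω + α·dt = (-0.4583, -0.5503, -1.1168)
2q̇ = q⊗(0,ω) = (-0.4604586, 0.7025388, 1.0568102, -0.1660416)
q + ½dt·q⊗(0,ω), renormalized = (-0.3477, 0.6579, -0.5729, -0.3434)

p' = (1.6480, 0.1480, -3.1200)
q' = (-0.3477, 0.6579, -0.5729, -0.3434)
v' = (-1.9240, -1.8920, -1.5560)
ω' = (-0.4583, -0.5503, -1.1168)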